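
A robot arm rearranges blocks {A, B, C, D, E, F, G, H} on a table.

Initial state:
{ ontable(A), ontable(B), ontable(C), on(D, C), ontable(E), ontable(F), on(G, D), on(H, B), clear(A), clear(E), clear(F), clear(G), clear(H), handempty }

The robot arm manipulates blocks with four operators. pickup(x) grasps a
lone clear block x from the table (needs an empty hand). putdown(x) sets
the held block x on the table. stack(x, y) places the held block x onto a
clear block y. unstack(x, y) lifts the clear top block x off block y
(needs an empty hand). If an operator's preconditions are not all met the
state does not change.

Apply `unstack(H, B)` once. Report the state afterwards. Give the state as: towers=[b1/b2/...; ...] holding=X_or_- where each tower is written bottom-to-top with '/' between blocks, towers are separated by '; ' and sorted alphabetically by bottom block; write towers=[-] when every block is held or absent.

towers=[A; B; C/D/G; E; F] holding=H

before: towers=[A; B/H; C/D/G; E; F] holding=-
pre[unstack(H, B)]: on(H,B) yes, clear(H) yes, handempty yes
all met → apply unstack(H, B)
after:  towers=[A; B; C/D/G; E; F] holding=H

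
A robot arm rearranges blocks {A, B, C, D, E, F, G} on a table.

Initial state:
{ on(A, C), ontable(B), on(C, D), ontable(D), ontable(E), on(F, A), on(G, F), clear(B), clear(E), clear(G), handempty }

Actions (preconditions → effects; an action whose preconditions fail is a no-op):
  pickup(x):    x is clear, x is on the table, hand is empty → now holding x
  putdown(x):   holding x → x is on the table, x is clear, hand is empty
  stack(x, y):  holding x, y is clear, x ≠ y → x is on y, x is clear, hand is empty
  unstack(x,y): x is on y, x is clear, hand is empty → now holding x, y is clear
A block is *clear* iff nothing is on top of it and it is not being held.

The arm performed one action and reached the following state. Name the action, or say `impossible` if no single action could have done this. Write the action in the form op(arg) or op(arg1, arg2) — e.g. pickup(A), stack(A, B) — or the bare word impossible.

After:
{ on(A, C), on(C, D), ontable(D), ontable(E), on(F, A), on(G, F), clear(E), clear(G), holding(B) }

pickup(B)

target: towers=[D/C/A/F/G; E] holding=B
         pickup(B) → towers=[D/C/A/F/G; E] holding=B  ← match
     unstack(G, F) → towers=[B; D/C/A/F; E] holding=G
         pickup(E) → towers=[B; D/C/A/F/G] holding=E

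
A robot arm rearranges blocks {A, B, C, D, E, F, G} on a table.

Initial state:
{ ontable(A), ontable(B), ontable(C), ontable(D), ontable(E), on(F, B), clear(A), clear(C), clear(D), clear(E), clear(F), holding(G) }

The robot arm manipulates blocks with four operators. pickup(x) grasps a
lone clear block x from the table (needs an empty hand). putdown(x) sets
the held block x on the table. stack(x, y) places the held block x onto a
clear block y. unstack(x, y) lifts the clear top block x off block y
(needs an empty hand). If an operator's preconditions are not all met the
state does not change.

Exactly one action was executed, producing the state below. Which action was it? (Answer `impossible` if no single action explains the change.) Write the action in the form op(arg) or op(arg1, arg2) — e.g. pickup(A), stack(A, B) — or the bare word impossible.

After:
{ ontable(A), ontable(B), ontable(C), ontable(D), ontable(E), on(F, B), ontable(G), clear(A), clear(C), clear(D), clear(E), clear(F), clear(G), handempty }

putdown(G)

target: towers=[A; B/F; C; D; E; G] holding=-
        putdown(G) → towers=[A; B/F; C; D; E; G] holding=-  ← match
       stack(G, F) → towers=[A; B/F/G; C; D; E] holding=-
       stack(G, D) → towers=[A; B/F; C; D/G; E] holding=-
       stack(G, A) → towers=[A/G; B/F; C; D; E] holding=-
       stack(G, E) → towers=[A; B/F; C; D; E/G] holding=-
       stack(G, C) → towers=[A; B/F; C/G; D; E] holding=-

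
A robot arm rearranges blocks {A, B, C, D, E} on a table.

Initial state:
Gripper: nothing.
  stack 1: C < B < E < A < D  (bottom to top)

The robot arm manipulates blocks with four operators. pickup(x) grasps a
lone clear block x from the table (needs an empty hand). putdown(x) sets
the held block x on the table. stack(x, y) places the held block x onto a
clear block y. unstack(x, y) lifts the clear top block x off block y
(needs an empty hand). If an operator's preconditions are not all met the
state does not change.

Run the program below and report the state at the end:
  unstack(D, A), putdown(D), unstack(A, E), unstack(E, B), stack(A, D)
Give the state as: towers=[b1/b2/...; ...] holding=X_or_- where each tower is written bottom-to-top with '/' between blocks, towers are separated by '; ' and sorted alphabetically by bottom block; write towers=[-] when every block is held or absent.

towers=[C/B/E; D/A] holding=-

step 1 (unstack(D, A)): towers=[C/B/E/A] holding=D
step 2 (putdown(D)): towers=[C/B/E/A; D] holding=-
step 3 (unstack(A, E)): towers=[C/B/E; D] holding=A
step 4 (unstack(E, B)) [no-op]: towers=[C/B/E; D] holding=A
step 5 (stack(A, D)): towers=[C/B/E; D/A] holding=-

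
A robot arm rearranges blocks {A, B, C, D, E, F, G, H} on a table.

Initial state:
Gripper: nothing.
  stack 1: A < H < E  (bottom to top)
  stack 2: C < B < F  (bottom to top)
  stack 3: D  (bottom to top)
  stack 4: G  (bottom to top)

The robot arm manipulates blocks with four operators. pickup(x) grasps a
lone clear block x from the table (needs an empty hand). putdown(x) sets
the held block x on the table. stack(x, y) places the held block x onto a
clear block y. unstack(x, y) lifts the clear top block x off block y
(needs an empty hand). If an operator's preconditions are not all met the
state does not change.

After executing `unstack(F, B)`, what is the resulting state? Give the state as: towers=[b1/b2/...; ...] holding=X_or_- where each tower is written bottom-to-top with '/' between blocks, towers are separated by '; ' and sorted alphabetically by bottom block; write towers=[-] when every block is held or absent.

before: towers=[A/H/E; C/B/F; D; G] holding=-
pre[unstack(F, B)]: on(F,B) ok, clear(F) ok, handempty ok
all met → apply unstack(F, B)
after:  towers=[A/H/E; C/B; D; G] holding=F

towers=[A/H/E; C/B; D; G] holding=F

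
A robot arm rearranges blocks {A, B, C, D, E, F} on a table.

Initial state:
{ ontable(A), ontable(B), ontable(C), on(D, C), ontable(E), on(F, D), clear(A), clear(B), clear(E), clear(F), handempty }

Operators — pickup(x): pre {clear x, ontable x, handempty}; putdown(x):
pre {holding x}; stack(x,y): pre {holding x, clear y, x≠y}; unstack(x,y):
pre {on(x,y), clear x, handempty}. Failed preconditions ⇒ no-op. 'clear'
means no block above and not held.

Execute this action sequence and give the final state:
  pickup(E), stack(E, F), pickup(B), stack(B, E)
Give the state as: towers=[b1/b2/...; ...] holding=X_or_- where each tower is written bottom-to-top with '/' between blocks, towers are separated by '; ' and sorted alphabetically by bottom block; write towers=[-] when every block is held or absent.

step 1 (pickup(E)): towers=[A; B; C/D/F] holding=E
step 2 (stack(E, F)): towers=[A; B; C/D/F/E] holding=-
step 3 (pickup(B)): towers=[A; C/D/F/E] holding=B
step 4 (stack(B, E)): towers=[A; C/D/F/E/B] holding=-

towers=[A; C/D/F/E/B] holding=-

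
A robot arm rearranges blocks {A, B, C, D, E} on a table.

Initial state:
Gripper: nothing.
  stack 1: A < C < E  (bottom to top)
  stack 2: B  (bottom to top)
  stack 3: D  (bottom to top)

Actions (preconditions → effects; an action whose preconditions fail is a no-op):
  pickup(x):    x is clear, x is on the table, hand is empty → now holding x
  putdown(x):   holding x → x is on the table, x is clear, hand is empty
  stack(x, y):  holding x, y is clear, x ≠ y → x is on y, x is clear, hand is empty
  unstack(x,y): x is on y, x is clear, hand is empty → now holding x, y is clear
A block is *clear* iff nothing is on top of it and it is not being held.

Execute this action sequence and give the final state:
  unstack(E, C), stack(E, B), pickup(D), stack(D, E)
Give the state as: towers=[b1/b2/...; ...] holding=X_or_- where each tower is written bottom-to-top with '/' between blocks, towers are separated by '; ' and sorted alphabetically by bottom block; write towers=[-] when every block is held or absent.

step 1 (unstack(E, C)): towers=[A/C; B; D] holding=E
step 2 (stack(E, B)): towers=[A/C; B/E; D] holding=-
step 3 (pickup(D)): towers=[A/C; B/E] holding=D
step 4 (stack(D, E)): towers=[A/C; B/E/D] holding=-

towers=[A/C; B/E/D] holding=-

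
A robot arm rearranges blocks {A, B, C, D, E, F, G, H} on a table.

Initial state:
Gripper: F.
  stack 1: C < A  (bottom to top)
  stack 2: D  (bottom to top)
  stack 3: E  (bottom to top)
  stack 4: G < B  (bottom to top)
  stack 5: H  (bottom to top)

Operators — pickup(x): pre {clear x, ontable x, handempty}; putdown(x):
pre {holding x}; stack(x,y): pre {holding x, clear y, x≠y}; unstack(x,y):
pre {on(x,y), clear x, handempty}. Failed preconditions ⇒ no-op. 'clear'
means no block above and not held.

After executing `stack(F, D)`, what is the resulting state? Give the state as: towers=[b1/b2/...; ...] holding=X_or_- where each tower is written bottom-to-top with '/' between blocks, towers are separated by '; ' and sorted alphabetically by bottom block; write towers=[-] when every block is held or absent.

towers=[C/A; D/F; E; G/B; H] holding=-

before: towers=[C/A; D; E; G/B; H] holding=F
pre[stack(F, D)]: holding(F) yes, clear(D) yes, F≠D yes
all met → apply stack(F, D)
after:  towers=[C/A; D/F; E; G/B; H] holding=-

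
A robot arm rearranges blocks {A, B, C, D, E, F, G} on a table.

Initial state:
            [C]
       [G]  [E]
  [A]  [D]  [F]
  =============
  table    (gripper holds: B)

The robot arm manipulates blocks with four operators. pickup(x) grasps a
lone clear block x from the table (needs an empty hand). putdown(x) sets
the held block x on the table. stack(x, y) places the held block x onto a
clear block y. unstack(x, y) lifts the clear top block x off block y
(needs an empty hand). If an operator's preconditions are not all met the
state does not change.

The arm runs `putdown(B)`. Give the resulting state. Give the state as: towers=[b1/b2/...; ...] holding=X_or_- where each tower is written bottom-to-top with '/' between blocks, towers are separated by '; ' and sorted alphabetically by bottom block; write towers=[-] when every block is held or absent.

towers=[A; B; D/G; F/E/C] holding=-

before: towers=[A; D/G; F/E/C] holding=B
pre[putdown(B)]: holding(B) yes
all met → apply putdown(B)
after:  towers=[A; B; D/G; F/E/C] holding=-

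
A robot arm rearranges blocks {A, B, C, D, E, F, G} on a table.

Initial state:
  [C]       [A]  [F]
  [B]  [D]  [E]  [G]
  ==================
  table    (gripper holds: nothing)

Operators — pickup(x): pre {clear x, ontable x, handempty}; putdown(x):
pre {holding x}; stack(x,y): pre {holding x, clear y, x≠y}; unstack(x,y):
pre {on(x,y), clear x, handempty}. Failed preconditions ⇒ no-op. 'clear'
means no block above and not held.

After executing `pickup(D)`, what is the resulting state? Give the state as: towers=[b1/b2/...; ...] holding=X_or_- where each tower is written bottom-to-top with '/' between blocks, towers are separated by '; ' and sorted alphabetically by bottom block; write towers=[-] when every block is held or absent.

before: towers=[B/C; D; E/A; G/F] holding=-
pre[pickup(D)]: clear(D) ✓, ontable(D) ✓, handempty ✓
all met → apply pickup(D)
after:  towers=[B/C; E/A; G/F] holding=D

towers=[B/C; E/A; G/F] holding=D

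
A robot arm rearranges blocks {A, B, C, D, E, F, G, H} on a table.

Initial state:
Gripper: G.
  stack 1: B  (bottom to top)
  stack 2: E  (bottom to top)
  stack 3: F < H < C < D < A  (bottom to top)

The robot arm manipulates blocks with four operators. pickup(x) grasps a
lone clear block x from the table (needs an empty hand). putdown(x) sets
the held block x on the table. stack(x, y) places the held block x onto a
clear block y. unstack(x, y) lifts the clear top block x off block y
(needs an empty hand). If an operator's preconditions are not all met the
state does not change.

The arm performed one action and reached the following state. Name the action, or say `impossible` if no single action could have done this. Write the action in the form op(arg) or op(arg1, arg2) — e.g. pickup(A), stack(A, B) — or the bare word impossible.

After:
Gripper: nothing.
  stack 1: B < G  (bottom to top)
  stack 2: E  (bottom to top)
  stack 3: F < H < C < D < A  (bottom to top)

target: towers=[B/G; E; F/H/C/D/A] holding=-
        putdown(G) → towers=[B; E; F/H/C/D/A; G] holding=-
       stack(G, A) → towers=[B; E; F/H/C/D/A/G] holding=-
       stack(G, E) → towers=[B; E/G; F/H/C/D/A] holding=-
       stack(G, B) → towers=[B/G; E; F/H/C/D/A] holding=-  ← match

stack(G, B)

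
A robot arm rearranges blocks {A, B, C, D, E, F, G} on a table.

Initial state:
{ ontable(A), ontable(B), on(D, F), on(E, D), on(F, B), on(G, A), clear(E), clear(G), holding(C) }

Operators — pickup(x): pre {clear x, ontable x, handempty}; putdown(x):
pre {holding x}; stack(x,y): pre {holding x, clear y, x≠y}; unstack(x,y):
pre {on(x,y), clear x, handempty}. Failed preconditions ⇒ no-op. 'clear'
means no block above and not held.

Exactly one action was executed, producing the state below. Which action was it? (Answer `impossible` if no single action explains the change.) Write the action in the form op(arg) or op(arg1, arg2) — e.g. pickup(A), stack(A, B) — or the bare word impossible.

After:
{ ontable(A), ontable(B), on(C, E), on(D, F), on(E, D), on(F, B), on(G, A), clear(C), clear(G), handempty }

stack(C, E)

target: towers=[A/G; B/F/D/E/C] holding=-
        putdown(C) → towers=[A/G; B/F/D/E; C] holding=-
       stack(C, G) → towers=[A/G/C; B/F/D/E] holding=-
       stack(C, E) → towers=[A/G; B/F/D/E/C] holding=-  ← match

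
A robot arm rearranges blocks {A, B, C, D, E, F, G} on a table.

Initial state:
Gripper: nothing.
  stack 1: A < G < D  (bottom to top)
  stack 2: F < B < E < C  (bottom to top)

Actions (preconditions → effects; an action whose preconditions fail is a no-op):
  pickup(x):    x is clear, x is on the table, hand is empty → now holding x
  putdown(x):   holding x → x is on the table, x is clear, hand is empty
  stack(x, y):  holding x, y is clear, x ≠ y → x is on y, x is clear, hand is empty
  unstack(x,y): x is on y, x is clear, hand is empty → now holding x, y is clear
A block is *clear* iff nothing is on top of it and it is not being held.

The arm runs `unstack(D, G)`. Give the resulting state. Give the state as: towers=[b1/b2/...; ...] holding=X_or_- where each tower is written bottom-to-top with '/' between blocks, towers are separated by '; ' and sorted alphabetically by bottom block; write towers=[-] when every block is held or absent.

before: towers=[A/G/D; F/B/E/C] holding=-
pre[unstack(D, G)]: on(D,G) yes, clear(D) yes, handempty yes
all met → apply unstack(D, G)
after:  towers=[A/G; F/B/E/C] holding=D

towers=[A/G; F/B/E/C] holding=D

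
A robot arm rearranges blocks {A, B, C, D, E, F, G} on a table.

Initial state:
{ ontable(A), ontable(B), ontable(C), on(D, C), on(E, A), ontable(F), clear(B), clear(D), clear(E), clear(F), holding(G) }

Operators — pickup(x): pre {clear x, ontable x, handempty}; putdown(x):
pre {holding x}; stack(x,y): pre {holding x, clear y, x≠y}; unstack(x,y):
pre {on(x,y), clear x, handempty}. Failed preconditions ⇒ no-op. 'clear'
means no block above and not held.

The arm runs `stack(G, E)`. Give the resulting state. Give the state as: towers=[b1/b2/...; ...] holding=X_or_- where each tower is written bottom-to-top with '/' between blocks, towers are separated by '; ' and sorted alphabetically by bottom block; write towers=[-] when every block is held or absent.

before: towers=[A/E; B; C/D; F] holding=G
pre[stack(G, E)]: holding(G) ok, clear(E) ok, G≠E ok
all met → apply stack(G, E)
after:  towers=[A/E/G; B; C/D; F] holding=-

towers=[A/E/G; B; C/D; F] holding=-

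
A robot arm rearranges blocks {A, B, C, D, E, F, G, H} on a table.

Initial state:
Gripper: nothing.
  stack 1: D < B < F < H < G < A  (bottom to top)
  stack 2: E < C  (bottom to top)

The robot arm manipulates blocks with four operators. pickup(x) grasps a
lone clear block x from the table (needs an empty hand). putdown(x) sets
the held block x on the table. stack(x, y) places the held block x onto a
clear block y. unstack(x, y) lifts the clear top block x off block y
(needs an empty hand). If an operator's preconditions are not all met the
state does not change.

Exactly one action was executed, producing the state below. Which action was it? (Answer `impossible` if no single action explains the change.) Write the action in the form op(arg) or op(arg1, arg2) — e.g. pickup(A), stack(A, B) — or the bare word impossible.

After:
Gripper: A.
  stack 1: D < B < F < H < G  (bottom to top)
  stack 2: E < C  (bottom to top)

unstack(A, G)

target: towers=[D/B/F/H/G; E/C] holding=A
     unstack(A, G) → towers=[D/B/F/H/G; E/C] holding=A  ← match
     unstack(C, E) → towers=[D/B/F/H/G/A; E] holding=C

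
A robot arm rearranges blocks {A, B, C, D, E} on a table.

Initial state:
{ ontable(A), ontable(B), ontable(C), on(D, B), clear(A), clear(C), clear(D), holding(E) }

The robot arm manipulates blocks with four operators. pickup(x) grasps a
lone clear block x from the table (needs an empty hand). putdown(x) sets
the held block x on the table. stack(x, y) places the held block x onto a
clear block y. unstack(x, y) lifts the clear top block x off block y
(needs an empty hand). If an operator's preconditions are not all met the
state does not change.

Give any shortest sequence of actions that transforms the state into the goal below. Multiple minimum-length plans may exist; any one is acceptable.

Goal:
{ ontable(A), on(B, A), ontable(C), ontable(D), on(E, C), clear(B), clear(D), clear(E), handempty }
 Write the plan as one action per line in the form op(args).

step 1 (stack(E, C)): towers=[A; B/D; C/E] holding=-
step 2 (unstack(D, B)): towers=[A; B; C/E] holding=D
step 3 (putdown(D)): towers=[A; B; C/E; D] holding=-
step 4 (pickup(B)): towers=[A; C/E; D] holding=B
step 5 (stack(B, A)): towers=[A/B; C/E; D] holding=-
goal check: towers=[A/B; C/E; D] holding=- — reached (length 5, optimal by BFS)

stack(E, C)
unstack(D, B)
putdown(D)
pickup(B)
stack(B, A)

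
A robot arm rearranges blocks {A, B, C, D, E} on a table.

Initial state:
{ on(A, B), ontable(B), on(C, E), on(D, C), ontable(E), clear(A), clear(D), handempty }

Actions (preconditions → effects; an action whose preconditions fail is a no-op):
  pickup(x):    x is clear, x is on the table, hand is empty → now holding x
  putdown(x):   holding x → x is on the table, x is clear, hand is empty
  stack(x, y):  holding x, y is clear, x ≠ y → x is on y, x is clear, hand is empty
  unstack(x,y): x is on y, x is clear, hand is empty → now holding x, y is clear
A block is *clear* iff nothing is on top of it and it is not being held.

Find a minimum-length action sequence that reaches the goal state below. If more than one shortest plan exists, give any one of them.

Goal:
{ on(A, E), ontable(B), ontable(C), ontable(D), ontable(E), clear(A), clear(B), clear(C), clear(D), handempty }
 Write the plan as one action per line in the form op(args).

unstack(D, C)
putdown(D)
unstack(C, E)
putdown(C)
unstack(A, B)
stack(A, E)

step 1 (unstack(D, C)): towers=[B/A; E/C] holding=D
step 2 (putdown(D)): towers=[B/A; D; E/C] holding=-
step 3 (unstack(C, E)): towers=[B/A; D; E] holding=C
step 4 (putdown(C)): towers=[B/A; C; D; E] holding=-
step 5 (unstack(A, B)): towers=[B; C; D; E] holding=A
step 6 (stack(A, E)): towers=[B; C; D; E/A] holding=-
goal check: towers=[B; C; D; E/A] holding=- — reached (length 6, optimal by BFS)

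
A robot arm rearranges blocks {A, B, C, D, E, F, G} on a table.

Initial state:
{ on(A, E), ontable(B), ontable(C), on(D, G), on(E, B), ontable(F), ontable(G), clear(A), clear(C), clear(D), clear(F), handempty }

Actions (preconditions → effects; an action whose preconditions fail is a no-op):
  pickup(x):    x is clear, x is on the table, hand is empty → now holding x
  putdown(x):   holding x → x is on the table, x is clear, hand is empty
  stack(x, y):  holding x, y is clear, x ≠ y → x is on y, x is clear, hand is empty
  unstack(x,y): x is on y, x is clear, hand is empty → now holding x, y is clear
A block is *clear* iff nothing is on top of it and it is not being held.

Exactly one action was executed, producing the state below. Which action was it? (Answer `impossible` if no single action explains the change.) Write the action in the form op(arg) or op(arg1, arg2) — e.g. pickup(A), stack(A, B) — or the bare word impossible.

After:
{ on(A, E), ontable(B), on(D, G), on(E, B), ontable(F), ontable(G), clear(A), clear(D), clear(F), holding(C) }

pickup(C)

target: towers=[B/E/A; F; G/D] holding=C
         pickup(F) → towers=[B/E/A; C; G/D] holding=F
     unstack(D, G) → towers=[B/E/A; C; F; G] holding=D
     unstack(A, E) → towers=[B/E; C; F; G/D] holding=A
         pickup(C) → towers=[B/E/A; F; G/D] holding=C  ← match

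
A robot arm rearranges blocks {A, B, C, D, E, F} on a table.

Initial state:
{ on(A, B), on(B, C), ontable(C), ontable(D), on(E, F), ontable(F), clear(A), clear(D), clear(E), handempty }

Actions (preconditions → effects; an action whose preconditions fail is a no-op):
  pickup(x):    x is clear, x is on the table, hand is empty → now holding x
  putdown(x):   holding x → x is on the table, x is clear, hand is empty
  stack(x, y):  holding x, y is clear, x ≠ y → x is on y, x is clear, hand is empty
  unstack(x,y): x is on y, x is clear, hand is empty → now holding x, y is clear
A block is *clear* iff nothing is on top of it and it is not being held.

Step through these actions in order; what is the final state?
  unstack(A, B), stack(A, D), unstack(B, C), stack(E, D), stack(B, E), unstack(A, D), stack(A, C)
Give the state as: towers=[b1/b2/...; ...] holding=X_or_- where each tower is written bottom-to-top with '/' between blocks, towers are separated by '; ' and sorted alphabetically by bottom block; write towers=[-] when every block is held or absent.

towers=[C/A; D; F/E/B] holding=-

step 1 (unstack(A, B)): towers=[C/B; D; F/E] holding=A
step 2 (stack(A, D)): towers=[C/B; D/A; F/E] holding=-
step 3 (unstack(B, C)): towers=[C; D/A; F/E] holding=B
step 4 (stack(E, D)) [no-op]: towers=[C; D/A; F/E] holding=B
step 5 (stack(B, E)): towers=[C; D/A; F/E/B] holding=-
step 6 (unstack(A, D)): towers=[C; D; F/E/B] holding=A
step 7 (stack(A, C)): towers=[C/A; D; F/E/B] holding=-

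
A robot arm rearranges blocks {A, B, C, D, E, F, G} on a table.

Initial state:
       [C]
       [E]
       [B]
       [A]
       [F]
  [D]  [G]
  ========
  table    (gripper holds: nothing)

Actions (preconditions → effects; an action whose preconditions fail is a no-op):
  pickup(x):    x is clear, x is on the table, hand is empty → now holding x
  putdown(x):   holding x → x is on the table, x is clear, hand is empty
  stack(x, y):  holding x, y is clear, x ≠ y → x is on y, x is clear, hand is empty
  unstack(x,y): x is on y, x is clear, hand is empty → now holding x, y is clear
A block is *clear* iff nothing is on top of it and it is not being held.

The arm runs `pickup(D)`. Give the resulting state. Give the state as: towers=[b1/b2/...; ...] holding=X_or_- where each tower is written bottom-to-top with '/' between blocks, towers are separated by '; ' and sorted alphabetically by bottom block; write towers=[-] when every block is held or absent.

before: towers=[D; G/F/A/B/E/C] holding=-
pre[pickup(D)]: clear(D) ✓, ontable(D) ✓, handempty ✓
all met → apply pickup(D)
after:  towers=[G/F/A/B/E/C] holding=D

towers=[G/F/A/B/E/C] holding=D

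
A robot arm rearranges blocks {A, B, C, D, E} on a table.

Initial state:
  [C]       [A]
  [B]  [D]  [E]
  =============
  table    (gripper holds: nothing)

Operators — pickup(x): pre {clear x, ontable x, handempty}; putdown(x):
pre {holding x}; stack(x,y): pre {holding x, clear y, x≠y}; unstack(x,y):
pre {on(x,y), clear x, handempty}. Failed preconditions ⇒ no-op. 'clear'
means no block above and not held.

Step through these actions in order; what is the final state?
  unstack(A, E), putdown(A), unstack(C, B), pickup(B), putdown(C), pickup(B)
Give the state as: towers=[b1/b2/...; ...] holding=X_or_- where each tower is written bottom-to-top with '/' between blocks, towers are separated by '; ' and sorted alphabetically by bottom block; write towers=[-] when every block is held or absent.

towers=[A; C; D; E] holding=B

step 1 (unstack(A, E)): towers=[B/C; D; E] holding=A
step 2 (putdown(A)): towers=[A; B/C; D; E] holding=-
step 3 (unstack(C, B)): towers=[A; B; D; E] holding=C
step 4 (pickup(B)) [no-op]: towers=[A; B; D; E] holding=C
step 5 (putdown(C)): towers=[A; B; C; D; E] holding=-
step 6 (pickup(B)): towers=[A; C; D; E] holding=B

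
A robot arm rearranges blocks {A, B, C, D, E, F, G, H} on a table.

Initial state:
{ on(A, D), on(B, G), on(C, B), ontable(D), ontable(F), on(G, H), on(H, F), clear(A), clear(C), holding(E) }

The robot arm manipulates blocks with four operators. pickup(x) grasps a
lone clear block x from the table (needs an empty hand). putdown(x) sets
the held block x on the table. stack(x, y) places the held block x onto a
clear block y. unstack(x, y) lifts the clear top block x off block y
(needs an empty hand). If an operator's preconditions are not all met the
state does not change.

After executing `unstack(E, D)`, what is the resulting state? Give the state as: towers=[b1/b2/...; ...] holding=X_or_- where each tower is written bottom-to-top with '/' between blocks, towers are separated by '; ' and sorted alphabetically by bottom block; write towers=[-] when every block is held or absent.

before: towers=[D/A; F/H/G/B/C] holding=E
pre[unstack(E, D)]: on(E,D) fail, clear(E) fail, handempty fail
on(E,D), clear(E), handempty unmet → unstack(E, D) is a no-op
after:  towers=[D/A; F/H/G/B/C] holding=E

towers=[D/A; F/H/G/B/C] holding=E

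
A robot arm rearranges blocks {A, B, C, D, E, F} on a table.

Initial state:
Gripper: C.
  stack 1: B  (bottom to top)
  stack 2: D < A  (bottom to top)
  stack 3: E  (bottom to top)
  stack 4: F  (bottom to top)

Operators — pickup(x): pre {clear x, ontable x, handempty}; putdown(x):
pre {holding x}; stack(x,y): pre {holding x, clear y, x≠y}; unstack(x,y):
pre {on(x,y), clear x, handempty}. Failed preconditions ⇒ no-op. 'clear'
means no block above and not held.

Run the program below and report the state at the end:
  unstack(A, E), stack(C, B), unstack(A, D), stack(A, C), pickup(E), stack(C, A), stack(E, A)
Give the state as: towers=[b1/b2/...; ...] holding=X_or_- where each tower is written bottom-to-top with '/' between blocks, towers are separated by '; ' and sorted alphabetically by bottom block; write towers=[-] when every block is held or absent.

step 1 (unstack(A, E)) [no-op]: towers=[B; D/A; E; F] holding=C
step 2 (stack(C, B)): towers=[B/C; D/A; E; F] holding=-
step 3 (unstack(A, D)): towers=[B/C; D; E; F] holding=A
step 4 (stack(A, C)): towers=[B/C/A; D; E; F] holding=-
step 5 (pickup(E)): towers=[B/C/A; D; F] holding=E
step 6 (stack(C, A)) [no-op]: towers=[B/C/A; D; F] holding=E
step 7 (stack(E, A)): towers=[B/C/A/E; D; F] holding=-

towers=[B/C/A/E; D; F] holding=-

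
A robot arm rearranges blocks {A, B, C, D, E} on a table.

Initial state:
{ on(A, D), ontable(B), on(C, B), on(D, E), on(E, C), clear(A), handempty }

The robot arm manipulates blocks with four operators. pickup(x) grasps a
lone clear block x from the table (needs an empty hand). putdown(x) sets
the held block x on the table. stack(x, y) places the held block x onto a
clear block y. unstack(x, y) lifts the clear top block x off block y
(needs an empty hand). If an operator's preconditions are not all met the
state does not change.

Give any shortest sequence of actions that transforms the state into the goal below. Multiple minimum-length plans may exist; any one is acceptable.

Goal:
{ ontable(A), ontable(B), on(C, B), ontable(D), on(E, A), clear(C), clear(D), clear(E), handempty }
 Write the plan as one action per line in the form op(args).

step 1 (unstack(A, D)): towers=[B/C/E/D] holding=A
step 2 (putdown(A)): towers=[A; B/C/E/D] holding=-
step 3 (unstack(D, E)): towers=[A; B/C/E] holding=D
step 4 (putdown(D)): towers=[A; B/C/E; D] holding=-
step 5 (unstack(E, C)): towers=[A; B/C; D] holding=E
step 6 (stack(E, A)): towers=[A/E; B/C; D] holding=-
goal check: towers=[A/E; B/C; D] holding=- — reached (length 6, optimal by BFS)

unstack(A, D)
putdown(A)
unstack(D, E)
putdown(D)
unstack(E, C)
stack(E, A)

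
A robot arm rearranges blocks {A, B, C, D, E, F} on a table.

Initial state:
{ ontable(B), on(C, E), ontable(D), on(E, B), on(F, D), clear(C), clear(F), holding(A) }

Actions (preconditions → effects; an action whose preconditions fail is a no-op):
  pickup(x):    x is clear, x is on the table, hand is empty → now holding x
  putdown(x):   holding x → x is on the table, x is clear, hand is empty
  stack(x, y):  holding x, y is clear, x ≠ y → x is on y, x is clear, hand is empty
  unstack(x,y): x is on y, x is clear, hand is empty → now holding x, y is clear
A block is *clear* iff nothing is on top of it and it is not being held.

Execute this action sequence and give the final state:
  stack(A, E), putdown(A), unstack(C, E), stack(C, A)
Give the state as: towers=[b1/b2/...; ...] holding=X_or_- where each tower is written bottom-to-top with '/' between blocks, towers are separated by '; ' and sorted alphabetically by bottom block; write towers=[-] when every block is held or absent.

towers=[A/C; B/E; D/F] holding=-

step 1 (stack(A, E)) [no-op]: towers=[B/E/C; D/F] holding=A
step 2 (putdown(A)): towers=[A; B/E/C; D/F] holding=-
step 3 (unstack(C, E)): towers=[A; B/E; D/F] holding=C
step 4 (stack(C, A)): towers=[A/C; B/E; D/F] holding=-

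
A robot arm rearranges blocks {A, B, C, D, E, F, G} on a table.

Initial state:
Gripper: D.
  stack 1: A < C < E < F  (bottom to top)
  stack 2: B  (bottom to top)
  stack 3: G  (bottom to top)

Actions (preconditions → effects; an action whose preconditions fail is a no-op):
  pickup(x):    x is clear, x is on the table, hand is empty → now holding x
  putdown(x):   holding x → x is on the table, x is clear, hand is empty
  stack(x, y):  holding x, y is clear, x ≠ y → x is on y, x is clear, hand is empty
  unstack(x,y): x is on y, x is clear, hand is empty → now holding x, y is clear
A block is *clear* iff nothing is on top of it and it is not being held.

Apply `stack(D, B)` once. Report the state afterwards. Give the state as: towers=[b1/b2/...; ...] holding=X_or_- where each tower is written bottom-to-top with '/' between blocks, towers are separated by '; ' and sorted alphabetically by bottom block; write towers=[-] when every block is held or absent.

towers=[A/C/E/F; B/D; G] holding=-

before: towers=[A/C/E/F; B; G] holding=D
pre[stack(D, B)]: holding(D) ok, clear(B) ok, D≠B ok
all met → apply stack(D, B)
after:  towers=[A/C/E/F; B/D; G] holding=-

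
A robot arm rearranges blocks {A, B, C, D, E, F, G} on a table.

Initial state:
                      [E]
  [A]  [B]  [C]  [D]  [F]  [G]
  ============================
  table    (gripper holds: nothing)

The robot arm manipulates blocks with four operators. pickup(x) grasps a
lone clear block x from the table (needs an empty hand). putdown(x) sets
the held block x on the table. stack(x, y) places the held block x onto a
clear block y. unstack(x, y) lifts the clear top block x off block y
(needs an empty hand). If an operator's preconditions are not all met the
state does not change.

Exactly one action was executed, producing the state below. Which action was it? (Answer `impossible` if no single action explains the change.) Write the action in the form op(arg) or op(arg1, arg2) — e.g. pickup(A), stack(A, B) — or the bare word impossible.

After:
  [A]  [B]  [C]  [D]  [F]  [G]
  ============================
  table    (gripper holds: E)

unstack(E, F)

target: towers=[A; B; C; D; F; G] holding=E
         pickup(B) → towers=[A; C; D; F/E; G] holding=B
         pickup(G) → towers=[A; B; C; D; F/E] holding=G
         pickup(D) → towers=[A; B; C; F/E; G] holding=D
         pickup(A) → towers=[B; C; D; F/E; G] holding=A
     unstack(E, F) → towers=[A; B; C; D; F; G] holding=E  ← match
         pickup(C) → towers=[A; B; D; F/E; G] holding=C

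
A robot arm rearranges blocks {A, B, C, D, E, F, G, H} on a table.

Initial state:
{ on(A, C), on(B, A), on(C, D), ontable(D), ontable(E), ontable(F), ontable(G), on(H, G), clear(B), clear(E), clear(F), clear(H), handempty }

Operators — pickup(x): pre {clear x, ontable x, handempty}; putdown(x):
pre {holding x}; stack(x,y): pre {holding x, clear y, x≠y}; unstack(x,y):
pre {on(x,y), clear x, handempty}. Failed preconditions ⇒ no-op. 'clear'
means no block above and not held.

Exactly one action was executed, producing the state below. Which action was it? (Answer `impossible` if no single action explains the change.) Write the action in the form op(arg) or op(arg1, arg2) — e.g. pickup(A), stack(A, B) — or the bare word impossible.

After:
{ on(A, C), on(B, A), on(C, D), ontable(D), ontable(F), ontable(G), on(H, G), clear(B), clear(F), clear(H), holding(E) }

target: towers=[D/C/A/B; F; G/H] holding=E
         pickup(E) → towers=[D/C/A/B; F; G/H] holding=E  ← match
     unstack(H, G) → towers=[D/C/A/B; E; F; G] holding=H
     unstack(B, A) → towers=[D/C/A; E; F; G/H] holding=B
         pickup(F) → towers=[D/C/A/B; E; G/H] holding=F

pickup(E)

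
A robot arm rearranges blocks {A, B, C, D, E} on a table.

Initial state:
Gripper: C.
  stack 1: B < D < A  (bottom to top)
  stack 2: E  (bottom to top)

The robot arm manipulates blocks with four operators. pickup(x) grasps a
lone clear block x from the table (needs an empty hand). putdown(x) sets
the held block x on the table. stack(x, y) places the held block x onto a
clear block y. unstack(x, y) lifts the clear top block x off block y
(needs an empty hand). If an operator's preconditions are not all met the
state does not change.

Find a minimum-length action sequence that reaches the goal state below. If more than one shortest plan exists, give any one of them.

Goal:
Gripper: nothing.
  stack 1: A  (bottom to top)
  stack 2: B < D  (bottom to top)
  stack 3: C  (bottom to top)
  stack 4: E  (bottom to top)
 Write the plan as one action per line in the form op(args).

putdown(C)
unstack(A, D)
putdown(A)

step 1 (putdown(C)): towers=[B/D/A; C; E] holding=-
step 2 (unstack(A, D)): towers=[B/D; C; E] holding=A
step 3 (putdown(A)): towers=[A; B/D; C; E] holding=-
goal check: towers=[A; B/D; C; E] holding=- — reached (length 3, optimal by BFS)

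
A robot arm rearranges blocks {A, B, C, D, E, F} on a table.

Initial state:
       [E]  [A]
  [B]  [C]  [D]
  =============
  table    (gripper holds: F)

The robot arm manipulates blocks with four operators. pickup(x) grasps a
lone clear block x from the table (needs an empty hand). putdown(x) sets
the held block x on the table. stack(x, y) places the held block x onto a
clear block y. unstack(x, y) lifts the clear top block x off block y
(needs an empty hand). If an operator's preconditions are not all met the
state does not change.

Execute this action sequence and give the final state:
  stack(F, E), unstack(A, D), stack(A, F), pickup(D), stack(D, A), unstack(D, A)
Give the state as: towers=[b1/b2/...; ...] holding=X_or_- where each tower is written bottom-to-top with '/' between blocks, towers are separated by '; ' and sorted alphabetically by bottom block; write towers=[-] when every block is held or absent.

towers=[B; C/E/F/A] holding=D

step 1 (stack(F, E)): towers=[B; C/E/F; D/A] holding=-
step 2 (unstack(A, D)): towers=[B; C/E/F; D] holding=A
step 3 (stack(A, F)): towers=[B; C/E/F/A; D] holding=-
step 4 (pickup(D)): towers=[B; C/E/F/A] holding=D
step 5 (stack(D, A)): towers=[B; C/E/F/A/D] holding=-
step 6 (unstack(D, A)): towers=[B; C/E/F/A] holding=D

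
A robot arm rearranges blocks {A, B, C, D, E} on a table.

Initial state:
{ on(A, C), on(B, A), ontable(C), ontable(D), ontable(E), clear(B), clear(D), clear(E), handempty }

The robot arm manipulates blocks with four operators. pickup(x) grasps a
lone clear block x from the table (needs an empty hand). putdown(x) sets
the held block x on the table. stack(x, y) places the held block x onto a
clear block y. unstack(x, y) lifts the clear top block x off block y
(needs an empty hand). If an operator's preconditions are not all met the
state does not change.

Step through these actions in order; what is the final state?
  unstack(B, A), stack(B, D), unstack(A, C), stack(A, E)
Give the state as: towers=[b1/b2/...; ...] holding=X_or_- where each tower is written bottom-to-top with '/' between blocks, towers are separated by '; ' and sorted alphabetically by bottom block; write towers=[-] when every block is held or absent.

step 1 (unstack(B, A)): towers=[C/A; D; E] holding=B
step 2 (stack(B, D)): towers=[C/A; D/B; E] holding=-
step 3 (unstack(A, C)): towers=[C; D/B; E] holding=A
step 4 (stack(A, E)): towers=[C; D/B; E/A] holding=-

towers=[C; D/B; E/A] holding=-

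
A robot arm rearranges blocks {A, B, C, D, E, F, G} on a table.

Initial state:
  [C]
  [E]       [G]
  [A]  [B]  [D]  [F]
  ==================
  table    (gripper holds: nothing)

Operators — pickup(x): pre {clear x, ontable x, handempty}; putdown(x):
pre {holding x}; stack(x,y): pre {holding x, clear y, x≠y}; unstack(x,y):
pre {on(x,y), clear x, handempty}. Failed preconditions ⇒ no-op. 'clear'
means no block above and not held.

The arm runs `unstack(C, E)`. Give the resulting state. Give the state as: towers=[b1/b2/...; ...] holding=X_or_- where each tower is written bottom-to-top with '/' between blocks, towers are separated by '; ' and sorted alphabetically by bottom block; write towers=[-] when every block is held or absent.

before: towers=[A/E/C; B; D/G; F] holding=-
pre[unstack(C, E)]: on(C,E) ✓, clear(C) ✓, handempty ✓
all met → apply unstack(C, E)
after:  towers=[A/E; B; D/G; F] holding=C

towers=[A/E; B; D/G; F] holding=C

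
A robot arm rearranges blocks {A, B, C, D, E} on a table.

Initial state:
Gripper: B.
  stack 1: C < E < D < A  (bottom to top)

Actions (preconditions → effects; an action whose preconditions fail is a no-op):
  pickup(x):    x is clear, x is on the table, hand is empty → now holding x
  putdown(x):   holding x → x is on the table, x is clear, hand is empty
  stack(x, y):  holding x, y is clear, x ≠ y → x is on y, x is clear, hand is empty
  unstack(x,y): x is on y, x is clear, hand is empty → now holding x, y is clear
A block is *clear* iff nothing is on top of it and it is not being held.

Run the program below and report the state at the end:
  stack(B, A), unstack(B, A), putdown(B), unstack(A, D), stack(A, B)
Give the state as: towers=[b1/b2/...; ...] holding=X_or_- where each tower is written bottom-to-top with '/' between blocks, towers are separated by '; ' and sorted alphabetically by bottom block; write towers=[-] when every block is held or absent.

towers=[B/A; C/E/D] holding=-

step 1 (stack(B, A)): towers=[C/E/D/A/B] holding=-
step 2 (unstack(B, A)): towers=[C/E/D/A] holding=B
step 3 (putdown(B)): towers=[B; C/E/D/A] holding=-
step 4 (unstack(A, D)): towers=[B; C/E/D] holding=A
step 5 (stack(A, B)): towers=[B/A; C/E/D] holding=-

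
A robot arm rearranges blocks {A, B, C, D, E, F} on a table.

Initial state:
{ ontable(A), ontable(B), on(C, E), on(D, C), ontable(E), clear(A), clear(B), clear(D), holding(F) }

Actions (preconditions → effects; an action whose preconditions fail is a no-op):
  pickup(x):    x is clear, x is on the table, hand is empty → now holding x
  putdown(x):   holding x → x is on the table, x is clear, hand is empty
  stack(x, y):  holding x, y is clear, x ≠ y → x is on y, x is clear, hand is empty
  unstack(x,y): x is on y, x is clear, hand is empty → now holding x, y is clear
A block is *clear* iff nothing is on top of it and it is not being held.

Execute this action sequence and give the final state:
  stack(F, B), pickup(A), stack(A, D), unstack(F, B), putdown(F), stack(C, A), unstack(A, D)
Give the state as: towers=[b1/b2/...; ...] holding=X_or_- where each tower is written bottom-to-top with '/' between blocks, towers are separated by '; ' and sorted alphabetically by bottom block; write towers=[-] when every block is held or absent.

step 1 (stack(F, B)): towers=[A; B/F; E/C/D] holding=-
step 2 (pickup(A)): towers=[B/F; E/C/D] holding=A
step 3 (stack(A, D)): towers=[B/F; E/C/D/A] holding=-
step 4 (unstack(F, B)): towers=[B; E/C/D/A] holding=F
step 5 (putdown(F)): towers=[B; E/C/D/A; F] holding=-
step 6 (stack(C, A)) [no-op]: towers=[B; E/C/D/A; F] holding=-
step 7 (unstack(A, D)): towers=[B; E/C/D; F] holding=A

towers=[B; E/C/D; F] holding=A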